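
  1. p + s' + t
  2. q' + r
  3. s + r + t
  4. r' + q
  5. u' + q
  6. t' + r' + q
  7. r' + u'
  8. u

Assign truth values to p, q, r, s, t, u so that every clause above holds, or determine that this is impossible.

From the singleton clause (u), u = 1.
From the singleton clause (q), q = 1.
From the singleton clause (r), r = 1.
But (r') is also a unit clause — contradiction.

UNSATISFIABLE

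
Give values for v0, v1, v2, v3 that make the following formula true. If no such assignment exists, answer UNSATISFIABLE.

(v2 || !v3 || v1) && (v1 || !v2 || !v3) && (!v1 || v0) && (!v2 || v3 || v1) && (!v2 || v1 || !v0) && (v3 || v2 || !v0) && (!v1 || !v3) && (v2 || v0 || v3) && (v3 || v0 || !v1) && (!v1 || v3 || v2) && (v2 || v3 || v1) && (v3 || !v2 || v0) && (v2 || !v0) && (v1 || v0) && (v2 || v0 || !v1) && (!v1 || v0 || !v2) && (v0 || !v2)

v0=true,  v1=true,  v2=true,  v3=false

Try v1 = true.
Unit clause (v0) forces v0 = true.
Unit clause (!v3) forces v3 = false.
Unit clause (v2) forces v2 = true.
Every clause now holds.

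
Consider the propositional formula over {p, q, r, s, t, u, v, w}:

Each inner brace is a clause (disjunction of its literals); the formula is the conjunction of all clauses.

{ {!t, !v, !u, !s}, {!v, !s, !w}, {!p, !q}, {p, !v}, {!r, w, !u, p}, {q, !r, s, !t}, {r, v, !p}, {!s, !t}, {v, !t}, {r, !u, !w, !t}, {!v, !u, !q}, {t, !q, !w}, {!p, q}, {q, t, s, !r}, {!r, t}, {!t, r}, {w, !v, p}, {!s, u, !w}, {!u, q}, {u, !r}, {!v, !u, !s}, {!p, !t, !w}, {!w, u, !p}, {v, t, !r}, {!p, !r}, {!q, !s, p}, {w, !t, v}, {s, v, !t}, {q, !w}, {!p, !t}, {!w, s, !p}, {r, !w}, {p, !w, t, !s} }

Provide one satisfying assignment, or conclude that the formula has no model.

p: false; q: false; r: false; s: false; t: false; u: false; v: false; w: false

Try p = false.
From the singleton clause (!v), v = false.
From the singleton clause (!t), t = false.
From the singleton clause (!r), r = false.
From the singleton clause (!w), w = false.
Try u = false.
Try q = false.
No clause remains; s is free.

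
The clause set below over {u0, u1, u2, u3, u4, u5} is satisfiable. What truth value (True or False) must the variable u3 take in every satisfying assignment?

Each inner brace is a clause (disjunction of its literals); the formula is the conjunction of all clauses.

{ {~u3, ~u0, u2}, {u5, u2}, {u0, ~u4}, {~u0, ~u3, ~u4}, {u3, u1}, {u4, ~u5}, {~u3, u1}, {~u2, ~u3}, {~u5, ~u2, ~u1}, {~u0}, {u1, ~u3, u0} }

False

Suppose u3 = 1.
Unit clause (u1) forces u1 = 1.
Unit clause (~u2) forces u2 = 0.
Unit clause (~u0) forces u0 = 0.
Unit clause (u5) forces u5 = 1.
Unit clause (~u4) forces u4 = 0.
Now (u4) is unsatisfied and unit — conflict.
So every satisfying assignment has u3 = False.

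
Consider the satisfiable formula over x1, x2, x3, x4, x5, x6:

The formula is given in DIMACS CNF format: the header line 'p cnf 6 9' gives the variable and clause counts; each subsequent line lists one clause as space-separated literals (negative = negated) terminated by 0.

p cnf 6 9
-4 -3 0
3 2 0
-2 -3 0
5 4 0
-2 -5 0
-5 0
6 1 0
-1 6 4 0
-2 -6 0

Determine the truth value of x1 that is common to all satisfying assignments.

True

Suppose x1 = False.
The clause (¬x5) is unit, so x5 = False.
The clause (x4) is unit, so x4 = True.
The clause (¬x3) is unit, so x3 = False.
The clause (x2) is unit, so x2 = True.
The clause (x6) is unit, so x6 = True.
But (¬x6) is also a unit clause — contradiction.
So every satisfying assignment has x1 = True.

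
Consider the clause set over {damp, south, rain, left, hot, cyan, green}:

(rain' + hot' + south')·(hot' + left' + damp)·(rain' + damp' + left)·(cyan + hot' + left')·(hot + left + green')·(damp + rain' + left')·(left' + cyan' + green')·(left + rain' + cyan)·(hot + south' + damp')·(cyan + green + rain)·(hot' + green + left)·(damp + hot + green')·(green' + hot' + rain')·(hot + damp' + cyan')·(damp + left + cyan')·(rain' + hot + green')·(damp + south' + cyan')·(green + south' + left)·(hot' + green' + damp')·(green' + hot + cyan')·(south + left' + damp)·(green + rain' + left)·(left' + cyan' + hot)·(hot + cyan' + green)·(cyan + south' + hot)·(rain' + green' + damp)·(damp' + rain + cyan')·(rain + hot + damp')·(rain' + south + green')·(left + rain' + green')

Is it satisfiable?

Yes

Case rain = 1:
Case hot = 0:
(green') alone gives green = 0.
(left) alone gives left = 1.
(damp) alone gives damp = 1.
(south') alone gives south = 0.
(cyan') alone gives cyan = 0.
This assignment satisfies each clause.
A satisfying assignment: damp ↦ 1,  south ↦ 0,  rain ↦ 1,  left ↦ 1,  hot ↦ 0,  cyan ↦ 0,  green ↦ 0.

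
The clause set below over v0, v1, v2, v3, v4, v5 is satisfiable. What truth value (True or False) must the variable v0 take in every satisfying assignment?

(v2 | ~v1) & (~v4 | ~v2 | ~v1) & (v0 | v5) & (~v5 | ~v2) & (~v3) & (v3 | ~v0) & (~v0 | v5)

False

Suppose v0 = 1.
Unit clause (~v3) forces v3 = 0.
But (v3) is also a unit clause — contradiction.
So every satisfying assignment has v0 = False.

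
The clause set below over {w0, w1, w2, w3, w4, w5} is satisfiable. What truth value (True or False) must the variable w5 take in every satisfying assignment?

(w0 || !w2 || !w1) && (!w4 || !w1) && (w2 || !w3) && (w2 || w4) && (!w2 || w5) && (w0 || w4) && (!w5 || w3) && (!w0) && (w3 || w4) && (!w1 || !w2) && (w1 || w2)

True

Suppose w5 = false.
Unit clause (!w2) forces w2 = false.
Unit clause (!w3) forces w3 = false.
Unit clause (w4) forces w4 = true.
Unit clause (!w1) forces w1 = false.
That conflicts with the unit clause (w1).
So every satisfying assignment has w5 = True.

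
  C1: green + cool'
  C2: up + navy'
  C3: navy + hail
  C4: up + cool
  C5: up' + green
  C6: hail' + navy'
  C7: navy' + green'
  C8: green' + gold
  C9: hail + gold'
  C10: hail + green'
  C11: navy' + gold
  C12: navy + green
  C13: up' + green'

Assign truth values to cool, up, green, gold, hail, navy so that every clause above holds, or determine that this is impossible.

Case green = 1:
The clause (navy') is unit, so navy = 0.
The clause (hail) is unit, so hail = 1.
The clause (gold) is unit, so gold = 1.
The clause (up') is unit, so up = 0.
The clause (cool) is unit, so cool = 1.
Every clause now holds.

cool=1; up=0; green=1; gold=1; hail=1; navy=0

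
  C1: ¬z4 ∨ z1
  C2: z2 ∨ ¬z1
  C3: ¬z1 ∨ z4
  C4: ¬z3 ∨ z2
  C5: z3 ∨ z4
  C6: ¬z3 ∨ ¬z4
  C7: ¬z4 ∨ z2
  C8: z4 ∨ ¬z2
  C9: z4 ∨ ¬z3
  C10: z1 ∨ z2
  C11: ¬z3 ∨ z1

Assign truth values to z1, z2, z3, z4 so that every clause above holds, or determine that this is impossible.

z1 ↦ True; z2 ↦ True; z3 ↦ False; z4 ↦ True

Branch on z4: set z4 = True.
(z1) alone gives z1 = True.
(z2) alone gives z2 = True.
(¬z3) alone gives z3 = False.
This assignment satisfies each clause.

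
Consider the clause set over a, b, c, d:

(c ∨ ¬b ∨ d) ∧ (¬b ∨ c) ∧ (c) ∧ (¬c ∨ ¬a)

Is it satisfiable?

Yes, satisfiable

Unit clause (c) forces c = True.
Unit clause (¬a) forces a = False.
No clause remains; b, d are free.
A satisfying assignment: a=False, b=False, c=True, d=False.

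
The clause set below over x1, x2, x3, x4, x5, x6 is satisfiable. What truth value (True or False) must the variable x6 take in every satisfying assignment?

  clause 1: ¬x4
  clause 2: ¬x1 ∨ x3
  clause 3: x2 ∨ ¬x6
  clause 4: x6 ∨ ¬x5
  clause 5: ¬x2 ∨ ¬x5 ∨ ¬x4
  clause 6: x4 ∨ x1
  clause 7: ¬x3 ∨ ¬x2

False

Suppose x6 = True.
(¬x4) alone gives x4 = False.
(x2) alone gives x2 = True.
(x1) alone gives x1 = True.
(x3) alone gives x3 = True.
But (¬x3) is also a unit clause — contradiction.
So every satisfying assignment has x6 = False.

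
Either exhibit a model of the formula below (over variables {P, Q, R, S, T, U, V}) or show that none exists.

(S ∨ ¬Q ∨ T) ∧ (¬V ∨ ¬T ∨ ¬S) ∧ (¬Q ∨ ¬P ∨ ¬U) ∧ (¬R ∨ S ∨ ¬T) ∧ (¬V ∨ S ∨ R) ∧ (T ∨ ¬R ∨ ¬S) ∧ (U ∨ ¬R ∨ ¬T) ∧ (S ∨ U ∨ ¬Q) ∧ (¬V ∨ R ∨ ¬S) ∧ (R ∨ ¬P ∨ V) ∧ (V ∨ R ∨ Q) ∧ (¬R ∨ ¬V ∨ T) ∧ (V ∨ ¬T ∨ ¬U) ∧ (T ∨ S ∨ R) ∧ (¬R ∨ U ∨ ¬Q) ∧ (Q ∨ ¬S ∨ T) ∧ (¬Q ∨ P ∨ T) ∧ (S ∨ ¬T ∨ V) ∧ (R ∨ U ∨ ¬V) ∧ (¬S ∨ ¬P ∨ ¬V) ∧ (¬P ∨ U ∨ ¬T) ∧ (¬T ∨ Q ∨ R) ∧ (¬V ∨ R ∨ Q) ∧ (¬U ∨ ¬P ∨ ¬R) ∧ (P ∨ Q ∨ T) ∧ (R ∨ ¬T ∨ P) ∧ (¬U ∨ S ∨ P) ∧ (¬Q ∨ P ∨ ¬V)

P ↦ True; Q ↦ False; R ↦ True; S ↦ False; T ↦ False; U ↦ False; V ↦ False

Branch on S: set S = False.
Branch on Q: set Q = False.
Branch on R: set R = True.
Unit clause (¬T) forces T = False.
Unit clause (¬V) forces V = False.
Unit clause (P) forces P = True.
Unit clause (¬U) forces U = False.
All clauses are satisfied.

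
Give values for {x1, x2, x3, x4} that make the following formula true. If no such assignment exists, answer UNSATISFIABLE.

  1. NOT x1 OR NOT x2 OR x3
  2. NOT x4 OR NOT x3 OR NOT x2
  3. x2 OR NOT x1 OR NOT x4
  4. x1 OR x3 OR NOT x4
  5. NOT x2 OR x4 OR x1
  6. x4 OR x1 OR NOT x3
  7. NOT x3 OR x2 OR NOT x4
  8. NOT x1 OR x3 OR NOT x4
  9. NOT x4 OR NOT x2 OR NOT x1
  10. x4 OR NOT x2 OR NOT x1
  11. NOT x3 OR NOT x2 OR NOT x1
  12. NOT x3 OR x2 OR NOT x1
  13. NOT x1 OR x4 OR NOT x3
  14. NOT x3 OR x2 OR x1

Branch on x1: set x1 = false.
Branch on x3: set x3 = false.
From the singleton clause (NOT x4), x4 = false.
From the singleton clause (NOT x2), x2 = false.
All clauses are satisfied.

x1: false,  x2: false,  x3: false,  x4: false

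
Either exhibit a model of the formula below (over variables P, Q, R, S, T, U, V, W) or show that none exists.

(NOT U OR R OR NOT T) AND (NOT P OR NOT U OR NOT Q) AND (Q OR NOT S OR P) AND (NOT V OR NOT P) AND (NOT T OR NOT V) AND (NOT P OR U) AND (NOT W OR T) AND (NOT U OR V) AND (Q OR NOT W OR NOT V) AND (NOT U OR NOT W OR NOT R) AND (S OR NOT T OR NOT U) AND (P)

UNSATISFIABLE

From the singleton clause (P), P = true.
From the singleton clause (NOT V), V = false.
From the singleton clause (U), U = true.
But (NOT U) is also a unit clause — contradiction.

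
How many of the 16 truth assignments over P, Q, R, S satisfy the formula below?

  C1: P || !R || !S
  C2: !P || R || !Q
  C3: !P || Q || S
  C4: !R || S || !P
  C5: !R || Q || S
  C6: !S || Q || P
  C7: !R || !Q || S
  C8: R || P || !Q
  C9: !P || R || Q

There are 2^4 = 16 truth assignments over (P, Q, R, S).
Check each against the 9 clauses (columns in the order P, Q, R, S):
  F F F F  ✓ satisfies all
  F F F T  ✗ fails (!S || Q || P)
  F F T F  ✗ fails (!R || Q || S)
  F F T T  ✗ fails (P || !R || !S)
  F T F F  ✗ fails (R || P || !Q)
  F T F T  ✗ fails (R || P || !Q)
  F T T F  ✗ fails (!R || !Q || S)
  F T T T  ✗ fails (P || !R || !S)
  T F F F  ✗ fails (!P || Q || S)
  T F F T  ✗ fails (!P || R || Q)
  T F T F  ✗ fails (!P || Q || S)
  T F T T  ✓ satisfies all
  T T F F  ✗ fails (!P || R || !Q)
  T T F T  ✗ fails (!P || R || !Q)
  T T T F  ✗ fails (!R || S || !P)
  T T T T  ✓ satisfies all
3 of the 16 rows are models.

3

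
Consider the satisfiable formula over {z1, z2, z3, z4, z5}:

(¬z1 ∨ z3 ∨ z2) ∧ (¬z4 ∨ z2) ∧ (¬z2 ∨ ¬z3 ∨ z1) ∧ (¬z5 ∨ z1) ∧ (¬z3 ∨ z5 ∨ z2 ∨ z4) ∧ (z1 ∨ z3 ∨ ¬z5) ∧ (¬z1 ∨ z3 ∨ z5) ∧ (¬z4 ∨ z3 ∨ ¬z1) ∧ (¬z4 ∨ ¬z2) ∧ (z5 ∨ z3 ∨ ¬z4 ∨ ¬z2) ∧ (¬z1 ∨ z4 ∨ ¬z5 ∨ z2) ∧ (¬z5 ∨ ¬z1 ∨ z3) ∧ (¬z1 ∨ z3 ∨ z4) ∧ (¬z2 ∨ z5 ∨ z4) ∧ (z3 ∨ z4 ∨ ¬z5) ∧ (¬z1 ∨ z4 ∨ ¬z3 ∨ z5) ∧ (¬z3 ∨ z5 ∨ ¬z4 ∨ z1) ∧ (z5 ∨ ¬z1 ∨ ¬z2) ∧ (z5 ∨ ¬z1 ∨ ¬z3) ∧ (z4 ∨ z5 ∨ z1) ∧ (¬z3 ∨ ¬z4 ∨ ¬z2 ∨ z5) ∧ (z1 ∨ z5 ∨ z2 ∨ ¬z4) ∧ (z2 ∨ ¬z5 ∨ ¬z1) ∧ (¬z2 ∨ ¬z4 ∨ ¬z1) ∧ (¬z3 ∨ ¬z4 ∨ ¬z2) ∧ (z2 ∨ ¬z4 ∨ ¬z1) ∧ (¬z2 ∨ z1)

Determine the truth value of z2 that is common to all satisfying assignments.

True

Suppose z2 = False.
The clause (¬z4) is unit, so z4 = False.
Suppose z1 = False.
The clause (¬z5) is unit, so z5 = False.
Now (z5) is unsatisfied and unit — conflict.
That branch fails; take z1 = True instead.
The clause (z3) is unit, so z3 = True.
The clause (z5) is unit, so z5 = True.
Now (¬z5) is unsatisfied and unit — conflict.
Neither z1 = True nor z1 = False works.
So every satisfying assignment has z2 = True.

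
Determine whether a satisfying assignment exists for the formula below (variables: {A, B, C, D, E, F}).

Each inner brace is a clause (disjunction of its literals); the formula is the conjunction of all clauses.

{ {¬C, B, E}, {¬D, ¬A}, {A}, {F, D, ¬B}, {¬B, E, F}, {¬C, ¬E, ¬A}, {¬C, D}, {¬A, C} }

The clause (A) is unit, so A = True.
The clause (¬D) is unit, so D = False.
The clause (¬C) is unit, so C = False.
That conflicts with the unit clause (C).
No assignment satisfies every clause.

Unsatisfiable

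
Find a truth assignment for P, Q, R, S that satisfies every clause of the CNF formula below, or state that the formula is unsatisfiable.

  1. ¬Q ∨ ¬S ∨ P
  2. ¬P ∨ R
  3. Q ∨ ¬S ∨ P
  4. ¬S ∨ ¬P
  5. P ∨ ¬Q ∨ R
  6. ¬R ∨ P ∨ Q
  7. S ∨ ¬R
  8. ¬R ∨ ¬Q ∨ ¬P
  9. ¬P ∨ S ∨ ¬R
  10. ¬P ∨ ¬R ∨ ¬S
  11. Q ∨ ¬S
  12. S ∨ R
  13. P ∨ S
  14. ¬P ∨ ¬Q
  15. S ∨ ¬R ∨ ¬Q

UNSATISFIABLE

Suppose P = False.
From the singleton clause (S), S = True.
From the singleton clause (¬Q), Q = False.
Now (Q) is unsatisfied and unit — conflict.
So P must be the other value — set P = True.
From the singleton clause (R), R = True.
From the singleton clause (¬S), S = False.
Now (S) is unsatisfied and unit — conflict.
Neither P = True nor P = False works.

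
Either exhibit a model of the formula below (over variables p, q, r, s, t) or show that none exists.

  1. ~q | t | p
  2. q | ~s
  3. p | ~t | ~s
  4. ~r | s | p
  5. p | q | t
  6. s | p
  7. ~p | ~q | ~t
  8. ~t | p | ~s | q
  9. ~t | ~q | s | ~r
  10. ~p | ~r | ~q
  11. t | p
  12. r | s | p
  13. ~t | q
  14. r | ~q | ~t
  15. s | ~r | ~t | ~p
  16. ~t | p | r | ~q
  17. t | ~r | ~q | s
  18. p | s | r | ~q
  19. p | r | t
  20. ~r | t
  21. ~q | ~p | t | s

Suppose q = 1.
Suppose t = 0.
(p) alone gives p = 1.
(~r) alone gives r = 0.
(s) alone gives s = 1.
This assignment satisfies each clause.

p=1; q=1; r=0; s=1; t=0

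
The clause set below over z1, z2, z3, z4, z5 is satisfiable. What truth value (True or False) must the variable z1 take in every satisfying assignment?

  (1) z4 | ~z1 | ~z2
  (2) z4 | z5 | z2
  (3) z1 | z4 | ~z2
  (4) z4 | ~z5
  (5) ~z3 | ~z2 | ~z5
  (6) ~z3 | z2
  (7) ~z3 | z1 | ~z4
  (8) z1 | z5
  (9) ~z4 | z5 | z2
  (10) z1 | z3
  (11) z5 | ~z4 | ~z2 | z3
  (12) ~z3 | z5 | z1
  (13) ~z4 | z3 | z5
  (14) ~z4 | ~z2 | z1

True

Suppose z1 = 0.
Unit clause (z5) forces z5 = 1.
Unit clause (z4) forces z4 = 1.
Unit clause (~z3) forces z3 = 0.
Now (z3) is unsatisfied and unit — conflict.
So every satisfying assignment has z1 = True.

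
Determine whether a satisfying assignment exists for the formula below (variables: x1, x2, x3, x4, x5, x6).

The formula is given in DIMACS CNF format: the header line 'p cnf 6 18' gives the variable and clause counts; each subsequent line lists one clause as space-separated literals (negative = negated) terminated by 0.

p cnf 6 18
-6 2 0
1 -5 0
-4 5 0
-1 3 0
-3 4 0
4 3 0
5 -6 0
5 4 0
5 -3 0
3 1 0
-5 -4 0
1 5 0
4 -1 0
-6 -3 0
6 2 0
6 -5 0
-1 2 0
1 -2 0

Unsatisfiable

Suppose x6 = False.
(x2) alone gives x2 = True.
(¬x5) alone gives x5 = False.
(¬x4) alone gives x4 = False.
Now (x4) is unsatisfied and unit — conflict.
That branch fails; take x6 = True instead.
(x2) alone gives x2 = True.
(x5) alone gives x5 = True.
(x1) alone gives x1 = True.
(x3) alone gives x3 = True.
Now (¬x3) is unsatisfied and unit — conflict.
Either choice for x6 ends in contradiction.
No assignment satisfies every clause.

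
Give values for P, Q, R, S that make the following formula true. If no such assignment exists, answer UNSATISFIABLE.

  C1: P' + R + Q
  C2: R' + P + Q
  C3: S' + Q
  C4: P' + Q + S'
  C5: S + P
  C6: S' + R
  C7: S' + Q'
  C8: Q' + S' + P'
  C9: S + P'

Case S = 0:
From the singleton clause (P), P = 1.
Now (P') is unsatisfied and unit — conflict.
Backtrack on S: now try S = 1.
From the singleton clause (Q), Q = 1.
Now (Q') is unsatisfied and unit — conflict.
Both values of S lead to a conflict.

UNSATISFIABLE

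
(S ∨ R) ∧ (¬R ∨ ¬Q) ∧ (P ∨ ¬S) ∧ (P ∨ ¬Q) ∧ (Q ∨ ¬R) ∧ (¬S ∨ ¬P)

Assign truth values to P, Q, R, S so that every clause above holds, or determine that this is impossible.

UNSATISFIABLE

Branch on S: set S = True.
The clause (P) is unit, so P = True.
That conflicts with the unit clause (¬P).
Backtrack on S: now try S = False.
The clause (R) is unit, so R = True.
The clause (¬Q) is unit, so Q = False.
That conflicts with the unit clause (Q).
Both values of S lead to a conflict.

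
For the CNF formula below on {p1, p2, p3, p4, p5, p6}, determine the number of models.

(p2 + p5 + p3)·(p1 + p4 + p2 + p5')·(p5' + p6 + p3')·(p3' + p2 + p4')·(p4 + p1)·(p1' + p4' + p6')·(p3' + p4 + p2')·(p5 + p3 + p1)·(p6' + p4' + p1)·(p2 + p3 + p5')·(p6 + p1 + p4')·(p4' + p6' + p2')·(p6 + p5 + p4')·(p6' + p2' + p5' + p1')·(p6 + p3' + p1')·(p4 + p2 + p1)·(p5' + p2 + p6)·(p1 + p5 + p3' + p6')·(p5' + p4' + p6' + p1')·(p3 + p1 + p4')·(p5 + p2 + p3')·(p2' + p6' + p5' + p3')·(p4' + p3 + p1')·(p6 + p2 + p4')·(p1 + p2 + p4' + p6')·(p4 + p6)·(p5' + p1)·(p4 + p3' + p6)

There are 2^6 = 64 truth assignments over (p1, p2, p3, p4, p5, p6).
Split on p6. With p6 = 1, the clauses containing p6 are satisfied and p6' drops from the rest; 2 of the 2^5 = 32 assignments to the other variables satisfy what remains.
With p6 = 0, by the same count on the reduced clause set, 0 assignments work.
Total: 2 + 0 = 2.

2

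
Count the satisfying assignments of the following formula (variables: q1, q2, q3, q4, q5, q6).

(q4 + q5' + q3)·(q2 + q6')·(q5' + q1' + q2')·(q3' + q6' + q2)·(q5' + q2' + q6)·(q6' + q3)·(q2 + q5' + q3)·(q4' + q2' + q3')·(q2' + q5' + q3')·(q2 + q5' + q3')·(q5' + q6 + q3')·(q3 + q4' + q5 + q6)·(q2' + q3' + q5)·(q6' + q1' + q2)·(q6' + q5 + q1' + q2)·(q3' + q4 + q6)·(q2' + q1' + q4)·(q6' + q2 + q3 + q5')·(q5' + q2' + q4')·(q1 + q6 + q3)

There are 2^6 = 64 truth assignments over (q1, q2, q3, q4, q5, q6).
Split on q5. With q5 = 1, the clauses containing q5 are satisfied and q5' drops from the rest; 0 of the 2^5 = 32 assignments to the other variables satisfy what remains.
With q5 = 0, by the same count on the reduced clause set, 3 assignments work.
Total: 0 + 3 = 3.

3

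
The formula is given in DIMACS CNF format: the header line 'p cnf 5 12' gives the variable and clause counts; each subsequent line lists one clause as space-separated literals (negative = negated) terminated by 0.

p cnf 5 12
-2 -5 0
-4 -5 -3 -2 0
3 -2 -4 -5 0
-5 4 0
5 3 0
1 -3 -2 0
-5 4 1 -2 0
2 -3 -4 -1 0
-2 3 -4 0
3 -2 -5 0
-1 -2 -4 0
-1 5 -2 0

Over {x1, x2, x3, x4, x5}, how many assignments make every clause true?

There are 2^5 = 32 truth assignments over (x1, x2, x3, x4, x5).
Split on x2. With x2 = True, the clauses containing x2 are satisfied and ¬x2 drops from the rest; 0 of the 2^4 = 16 assignments to the other variables satisfy what remains.
With x2 = False, by the same count on the reduced clause set, 6 assignments work.
(One model: x1=F, x2=F, x3=F, x4=T, x5=T.)
Total: 0 + 6 = 6.

6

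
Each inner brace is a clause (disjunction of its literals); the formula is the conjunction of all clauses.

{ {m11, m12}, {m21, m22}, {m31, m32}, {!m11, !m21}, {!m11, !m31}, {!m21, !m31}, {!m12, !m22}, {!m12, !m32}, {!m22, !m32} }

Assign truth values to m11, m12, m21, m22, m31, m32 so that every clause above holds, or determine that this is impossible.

UNSATISFIABLE

Branch on m11: set m11 = true.
(!m21) alone gives m21 = false.
(m22) alone gives m22 = true.
(!m31) alone gives m31 = false.
(m32) alone gives m32 = true.
Now (!m32) is unsatisfied and unit — conflict.
So m11 must be the other value — set m11 = false.
(m12) alone gives m12 = true.
(!m22) alone gives m22 = false.
(m21) alone gives m21 = true.
(!m31) alone gives m31 = false.
(m32) alone gives m32 = true.
Now (!m32) is unsatisfied and unit — conflict.
Either choice for m11 ends in contradiction.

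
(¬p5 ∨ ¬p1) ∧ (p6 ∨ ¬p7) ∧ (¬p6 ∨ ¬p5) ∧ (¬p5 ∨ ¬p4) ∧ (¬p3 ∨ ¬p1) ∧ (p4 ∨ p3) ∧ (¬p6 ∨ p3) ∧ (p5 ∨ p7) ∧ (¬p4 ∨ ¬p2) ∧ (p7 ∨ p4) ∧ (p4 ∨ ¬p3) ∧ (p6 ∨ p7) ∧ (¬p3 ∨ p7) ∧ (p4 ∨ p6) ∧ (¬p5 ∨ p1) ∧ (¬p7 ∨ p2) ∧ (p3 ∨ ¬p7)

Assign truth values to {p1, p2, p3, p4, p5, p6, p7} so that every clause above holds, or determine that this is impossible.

UNSATISFIABLE

Try p5 = False.
The clause (p7) is unit, so p7 = True.
The clause (p6) is unit, so p6 = True.
The clause (p3) is unit, so p3 = True.
The clause (¬p1) is unit, so p1 = False.
The clause (p4) is unit, so p4 = True.
The clause (¬p2) is unit, so p2 = False.
That conflicts with the unit clause (p2).
Undo p5 and try p5 = True.
The clause (¬p1) is unit, so p1 = False.
That conflicts with the unit clause (p1).
Either choice for p5 ends in contradiction.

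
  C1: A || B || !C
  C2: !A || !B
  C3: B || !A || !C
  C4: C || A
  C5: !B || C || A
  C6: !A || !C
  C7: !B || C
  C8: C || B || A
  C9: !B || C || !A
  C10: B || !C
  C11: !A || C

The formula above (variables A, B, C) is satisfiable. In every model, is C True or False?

Suppose C = false.
From the singleton clause (A), A = true.
Now (!A) is unsatisfied and unit — conflict.
So every satisfying assignment has C = True.

True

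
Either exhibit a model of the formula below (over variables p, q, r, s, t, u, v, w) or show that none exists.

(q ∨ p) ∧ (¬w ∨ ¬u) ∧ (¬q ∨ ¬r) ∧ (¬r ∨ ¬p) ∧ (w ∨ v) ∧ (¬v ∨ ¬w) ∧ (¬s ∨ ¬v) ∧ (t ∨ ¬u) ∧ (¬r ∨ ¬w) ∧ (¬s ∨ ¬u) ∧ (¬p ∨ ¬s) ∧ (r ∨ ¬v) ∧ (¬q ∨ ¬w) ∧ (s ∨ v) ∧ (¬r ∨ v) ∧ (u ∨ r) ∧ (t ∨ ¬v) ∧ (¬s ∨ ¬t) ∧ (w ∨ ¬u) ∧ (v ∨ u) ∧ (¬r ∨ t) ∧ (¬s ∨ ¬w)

Branch on q: set q = True.
The clause (¬r) is unit, so r = False.
The clause (¬v) is unit, so v = False.
The clause (w) is unit, so w = True.
But (¬w) is also a unit clause — contradiction.
Backtrack on q: now try q = False.
The clause (p) is unit, so p = True.
The clause (¬r) is unit, so r = False.
The clause (¬s) is unit, so s = False.
The clause (¬v) is unit, so v = False.
But (v) is also a unit clause — contradiction.
Either choice for q ends in contradiction.

UNSATISFIABLE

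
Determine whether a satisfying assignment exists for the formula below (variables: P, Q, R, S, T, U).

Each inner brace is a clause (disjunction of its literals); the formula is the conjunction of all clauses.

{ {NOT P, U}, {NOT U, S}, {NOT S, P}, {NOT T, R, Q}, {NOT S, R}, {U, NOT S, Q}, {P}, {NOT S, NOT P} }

(P) alone gives P = true.
(U) alone gives U = true.
(S) alone gives S = true.
Now (NOT S) is unsatisfied and unit — conflict.
No assignment satisfies every clause.

Unsatisfiable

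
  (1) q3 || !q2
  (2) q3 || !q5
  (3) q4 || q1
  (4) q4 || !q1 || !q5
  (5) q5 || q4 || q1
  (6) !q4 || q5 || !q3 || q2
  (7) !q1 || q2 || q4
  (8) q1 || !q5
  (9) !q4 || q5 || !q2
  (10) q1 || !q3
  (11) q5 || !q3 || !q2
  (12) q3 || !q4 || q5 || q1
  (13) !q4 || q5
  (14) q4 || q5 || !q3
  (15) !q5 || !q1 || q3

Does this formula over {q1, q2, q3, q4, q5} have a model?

Yes, satisfiable

Case q3 = true:
Unit clause (q1) forces q1 = true.
Case q4 = true:
Unit clause (q5) forces q5 = true.
Every clause is now satisfied; q2 is unconstrained.
A satisfying assignment: q1: true,  q2: true,  q3: true,  q4: true,  q5: true.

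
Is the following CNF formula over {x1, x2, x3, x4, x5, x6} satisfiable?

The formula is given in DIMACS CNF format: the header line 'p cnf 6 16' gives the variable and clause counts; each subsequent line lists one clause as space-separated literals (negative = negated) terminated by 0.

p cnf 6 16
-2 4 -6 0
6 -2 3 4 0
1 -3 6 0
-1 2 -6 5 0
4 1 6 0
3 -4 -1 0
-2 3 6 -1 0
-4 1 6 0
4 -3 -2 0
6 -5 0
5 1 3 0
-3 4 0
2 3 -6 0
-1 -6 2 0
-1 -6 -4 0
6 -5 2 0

Yes

Suppose x6 = False.
Unit clause (¬x5) forces x5 = False.
Suppose x1 = True.
Suppose x3 = True.
Unit clause (x4) forces x4 = True.
Every clause is now satisfied; x2 is unconstrained.
A satisfying assignment: x1 ↦ True; x2 ↦ True; x3 ↦ True; x4 ↦ True; x5 ↦ False; x6 ↦ False.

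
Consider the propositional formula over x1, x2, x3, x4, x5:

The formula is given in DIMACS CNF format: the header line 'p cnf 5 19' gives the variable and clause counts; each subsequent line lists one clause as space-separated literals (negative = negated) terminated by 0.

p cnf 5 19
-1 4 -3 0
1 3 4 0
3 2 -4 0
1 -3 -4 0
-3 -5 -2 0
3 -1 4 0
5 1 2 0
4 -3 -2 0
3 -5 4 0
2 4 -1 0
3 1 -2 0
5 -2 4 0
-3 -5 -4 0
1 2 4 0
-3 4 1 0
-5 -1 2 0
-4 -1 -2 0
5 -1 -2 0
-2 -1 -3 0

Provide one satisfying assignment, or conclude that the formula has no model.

Suppose x1 = True.
Suppose x4 = True.
Unit clause (¬x2) forces x2 = False.
Unit clause (x3) forces x3 = True.
Unit clause (¬x5) forces x5 = False.
All clauses are satisfied.

x1=True, x2=False, x3=True, x4=True, x5=False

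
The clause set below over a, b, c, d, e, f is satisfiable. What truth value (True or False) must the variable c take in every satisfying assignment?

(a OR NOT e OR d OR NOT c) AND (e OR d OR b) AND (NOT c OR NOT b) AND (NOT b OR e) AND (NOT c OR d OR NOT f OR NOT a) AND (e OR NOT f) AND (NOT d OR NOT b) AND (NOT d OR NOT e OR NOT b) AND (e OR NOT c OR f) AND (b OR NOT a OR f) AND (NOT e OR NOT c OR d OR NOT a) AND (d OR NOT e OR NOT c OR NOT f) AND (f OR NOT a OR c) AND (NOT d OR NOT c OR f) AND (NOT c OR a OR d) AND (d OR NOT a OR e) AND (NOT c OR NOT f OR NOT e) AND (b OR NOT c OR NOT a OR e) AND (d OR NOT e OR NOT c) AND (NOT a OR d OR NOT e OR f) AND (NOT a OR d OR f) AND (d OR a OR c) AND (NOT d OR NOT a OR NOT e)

False

Suppose c = true.
The clause (NOT b) is unit, so b = false.
Branch on e: set e = true.
The clause (NOT f) is unit, so f = false.
The clause (NOT a) is unit, so a = false.
The clause (d) is unit, so d = true.
That conflicts with the unit clause (NOT d).
That branch fails; take e = false instead.
The clause (d) is unit, so d = true.
The clause (NOT f) is unit, so f = false.
That conflicts with the unit clause (f).
Either choice for e ends in contradiction.
So every satisfying assignment has c = False.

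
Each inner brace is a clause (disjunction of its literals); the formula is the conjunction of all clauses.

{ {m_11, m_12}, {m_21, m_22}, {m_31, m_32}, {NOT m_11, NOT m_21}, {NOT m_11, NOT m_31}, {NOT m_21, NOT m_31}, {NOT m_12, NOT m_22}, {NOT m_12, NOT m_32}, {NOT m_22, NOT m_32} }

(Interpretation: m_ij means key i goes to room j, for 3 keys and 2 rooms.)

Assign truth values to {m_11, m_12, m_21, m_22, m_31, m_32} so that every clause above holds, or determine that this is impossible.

UNSATISFIABLE

Case m_11 = true:
(NOT m_21) alone gives m_21 = false.
(m_22) alone gives m_22 = true.
(NOT m_31) alone gives m_31 = false.
(m_32) alone gives m_32 = true.
But (NOT m_32) is also a unit clause — contradiction.
Backtrack on m_11: now try m_11 = false.
(m_12) alone gives m_12 = true.
(NOT m_22) alone gives m_22 = false.
(m_21) alone gives m_21 = true.
(NOT m_31) alone gives m_31 = false.
(m_32) alone gives m_32 = true.
But (NOT m_32) is also a unit clause — contradiction.
Either choice for m_11 ends in contradiction.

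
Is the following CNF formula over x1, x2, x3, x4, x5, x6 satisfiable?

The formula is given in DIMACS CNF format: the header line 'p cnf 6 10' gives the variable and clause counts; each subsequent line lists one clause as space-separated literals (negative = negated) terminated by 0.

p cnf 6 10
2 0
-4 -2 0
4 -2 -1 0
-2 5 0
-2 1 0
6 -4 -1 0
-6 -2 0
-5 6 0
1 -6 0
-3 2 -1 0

No, unsatisfiable

From the singleton clause (x2), x2 = True.
From the singleton clause (¬x4), x4 = False.
From the singleton clause (¬x1), x1 = False.
But (x1) is also a unit clause — contradiction.
No assignment satisfies every clause.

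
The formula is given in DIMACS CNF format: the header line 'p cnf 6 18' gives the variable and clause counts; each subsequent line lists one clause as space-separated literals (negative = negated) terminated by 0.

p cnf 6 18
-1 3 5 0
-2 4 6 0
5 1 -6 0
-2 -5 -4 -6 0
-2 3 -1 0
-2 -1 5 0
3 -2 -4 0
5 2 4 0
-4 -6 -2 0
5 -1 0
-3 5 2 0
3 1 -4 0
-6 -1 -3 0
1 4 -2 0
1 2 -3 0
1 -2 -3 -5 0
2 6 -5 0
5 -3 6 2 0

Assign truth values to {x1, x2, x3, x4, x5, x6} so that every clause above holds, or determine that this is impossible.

Suppose x5 = False.
From the singleton clause (¬x1), x1 = False.
From the singleton clause (¬x6), x6 = False.
Suppose x2 = True.
From the singleton clause (x4), x4 = True.
From the singleton clause (x3), x3 = True.
This assignment satisfies each clause.

x1: False, x2: True, x3: True, x4: True, x5: False, x6: False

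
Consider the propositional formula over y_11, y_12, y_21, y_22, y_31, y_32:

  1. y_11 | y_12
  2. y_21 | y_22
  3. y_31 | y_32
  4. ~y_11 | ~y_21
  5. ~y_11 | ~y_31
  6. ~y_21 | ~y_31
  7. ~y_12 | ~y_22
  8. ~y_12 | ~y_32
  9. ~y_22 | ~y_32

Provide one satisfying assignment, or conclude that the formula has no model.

Branch on y_11: set y_11 = 1.
Unit clause (~y_21) forces y_21 = 0.
Unit clause (y_22) forces y_22 = 1.
Unit clause (~y_31) forces y_31 = 0.
Unit clause (y_32) forces y_32 = 1.
That conflicts with the unit clause (~y_32).
Backtrack on y_11: now try y_11 = 0.
Unit clause (y_12) forces y_12 = 1.
Unit clause (~y_22) forces y_22 = 0.
Unit clause (y_21) forces y_21 = 1.
Unit clause (~y_31) forces y_31 = 0.
Unit clause (y_32) forces y_32 = 1.
That conflicts with the unit clause (~y_32).
Both values of y_11 lead to a conflict.

UNSATISFIABLE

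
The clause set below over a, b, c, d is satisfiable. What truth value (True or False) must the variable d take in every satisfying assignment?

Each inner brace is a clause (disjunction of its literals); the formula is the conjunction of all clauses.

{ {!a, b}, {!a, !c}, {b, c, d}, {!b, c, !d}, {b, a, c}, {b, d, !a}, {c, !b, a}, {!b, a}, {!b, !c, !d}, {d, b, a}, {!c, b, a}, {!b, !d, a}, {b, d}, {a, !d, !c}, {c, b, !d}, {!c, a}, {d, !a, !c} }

Suppose d = true.
Try a = false.
Unit clause (!b) forces b = false.
Unit clause (c) forces c = true.
But (!c) is also a unit clause — contradiction.
Backtrack on a: now try a = true.
Unit clause (b) forces b = true.
Unit clause (!c) forces c = false.
But (c) is also a unit clause — contradiction.
Both values of a lead to a conflict.
So every satisfying assignment has d = False.

False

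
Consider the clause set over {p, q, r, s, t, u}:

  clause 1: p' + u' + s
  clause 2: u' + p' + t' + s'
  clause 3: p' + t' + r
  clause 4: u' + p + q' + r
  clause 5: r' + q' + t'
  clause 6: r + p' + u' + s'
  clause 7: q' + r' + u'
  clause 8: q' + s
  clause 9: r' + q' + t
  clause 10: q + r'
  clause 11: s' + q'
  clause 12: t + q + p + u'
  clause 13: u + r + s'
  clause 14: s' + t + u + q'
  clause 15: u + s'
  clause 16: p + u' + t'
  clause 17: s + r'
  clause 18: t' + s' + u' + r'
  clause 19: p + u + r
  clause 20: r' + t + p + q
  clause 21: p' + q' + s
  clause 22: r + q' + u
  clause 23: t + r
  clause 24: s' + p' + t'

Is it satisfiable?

No, unsatisfiable

Case q = 0:
Unit clause (r') forces r = 0.
Unit clause (t) forces t = 1.
Unit clause (p') forces p = 0.
Unit clause (u') forces u = 0.
But (u) is also a unit clause — contradiction.
Undo q and try q = 1.
Unit clause (s) forces s = 1.
But (s') is also a unit clause — contradiction.
Neither q = 1 nor q = 0 works.
No assignment satisfies every clause.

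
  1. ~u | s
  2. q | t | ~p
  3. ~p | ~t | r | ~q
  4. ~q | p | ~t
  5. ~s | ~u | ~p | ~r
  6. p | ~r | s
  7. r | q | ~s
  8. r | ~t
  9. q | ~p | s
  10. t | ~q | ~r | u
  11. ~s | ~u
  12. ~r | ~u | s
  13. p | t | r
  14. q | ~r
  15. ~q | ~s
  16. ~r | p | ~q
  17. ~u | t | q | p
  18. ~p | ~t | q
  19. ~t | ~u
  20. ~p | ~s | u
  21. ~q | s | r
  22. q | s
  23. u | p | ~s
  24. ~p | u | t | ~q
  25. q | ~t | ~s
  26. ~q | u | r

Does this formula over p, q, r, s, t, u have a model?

Yes, satisfiable

Case u = 0:
Case r = 1:
(q) alone gives q = 1.
(t) alone gives t = 1.
(p) alone gives p = 1.
(~s) alone gives s = 0.
This assignment satisfies each clause.
A satisfying assignment: p ↦ 1, q ↦ 1, r ↦ 1, s ↦ 0, t ↦ 1, u ↦ 0.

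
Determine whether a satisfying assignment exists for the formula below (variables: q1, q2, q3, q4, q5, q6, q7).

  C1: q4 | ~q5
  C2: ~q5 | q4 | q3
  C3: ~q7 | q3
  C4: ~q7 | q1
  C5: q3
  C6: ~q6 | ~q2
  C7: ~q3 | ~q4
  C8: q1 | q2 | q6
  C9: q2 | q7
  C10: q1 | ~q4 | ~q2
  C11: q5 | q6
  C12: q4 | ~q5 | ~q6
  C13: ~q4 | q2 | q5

Yes

From the singleton clause (q3), q3 = 1.
From the singleton clause (~q4), q4 = 0.
From the singleton clause (~q5), q5 = 0.
From the singleton clause (q6), q6 = 1.
From the singleton clause (~q2), q2 = 0.
From the singleton clause (q7), q7 = 1.
From the singleton clause (q1), q1 = 1.
All clauses are satisfied.
A satisfying assignment: q1 ↦ 1, q2 ↦ 0, q3 ↦ 1, q4 ↦ 0, q5 ↦ 0, q6 ↦ 1, q7 ↦ 1.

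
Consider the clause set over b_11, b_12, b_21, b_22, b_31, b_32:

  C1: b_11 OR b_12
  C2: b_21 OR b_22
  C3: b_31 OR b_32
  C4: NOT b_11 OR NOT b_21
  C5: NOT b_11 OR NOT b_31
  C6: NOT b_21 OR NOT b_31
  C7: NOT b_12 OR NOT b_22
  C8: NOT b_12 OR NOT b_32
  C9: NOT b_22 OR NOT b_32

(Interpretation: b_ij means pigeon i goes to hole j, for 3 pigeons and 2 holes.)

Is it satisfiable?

Suppose b_11 = true.
The clause (NOT b_21) is unit, so b_21 = false.
The clause (b_22) is unit, so b_22 = true.
The clause (NOT b_31) is unit, so b_31 = false.
The clause (b_32) is unit, so b_32 = true.
Now (NOT b_32) is unsatisfied and unit — conflict.
So b_11 must be the other value — set b_11 = false.
The clause (b_12) is unit, so b_12 = true.
The clause (NOT b_22) is unit, so b_22 = false.
The clause (b_21) is unit, so b_21 = true.
The clause (NOT b_31) is unit, so b_31 = false.
The clause (b_32) is unit, so b_32 = true.
Now (NOT b_32) is unsatisfied and unit — conflict.
Both values of b_11 lead to a conflict.
No assignment satisfies every clause.

No, unsatisfiable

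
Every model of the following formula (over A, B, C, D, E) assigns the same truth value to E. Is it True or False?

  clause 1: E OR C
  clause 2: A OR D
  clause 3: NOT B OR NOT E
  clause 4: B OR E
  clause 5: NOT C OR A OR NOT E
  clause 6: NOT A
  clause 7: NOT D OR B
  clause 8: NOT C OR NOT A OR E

False

Suppose E = true.
From the singleton clause (NOT B), B = false.
From the singleton clause (NOT A), A = false.
From the singleton clause (D), D = true.
Now (NOT D) is unsatisfied and unit — conflict.
So every satisfying assignment has E = False.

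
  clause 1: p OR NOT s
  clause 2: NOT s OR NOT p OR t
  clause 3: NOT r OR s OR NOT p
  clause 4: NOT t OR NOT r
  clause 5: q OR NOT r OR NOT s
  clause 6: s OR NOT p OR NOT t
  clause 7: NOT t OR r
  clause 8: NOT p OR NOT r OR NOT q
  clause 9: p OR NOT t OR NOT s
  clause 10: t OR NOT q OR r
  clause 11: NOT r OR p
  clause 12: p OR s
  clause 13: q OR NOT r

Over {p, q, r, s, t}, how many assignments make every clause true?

There are 2^5 = 32 truth assignments over (p, q, r, s, t).
Split on q. With q = true, the clauses containing q are satisfied and NOT q drops from the rest; 0 of the 2^4 = 16 assignments to the other variables satisfy what remains.
With q = false, by the same count on the reduced clause set, 1 assignment works.
(One model: p=T, q=F, r=F, s=F, t=F.)
Total: 0 + 1 = 1.

1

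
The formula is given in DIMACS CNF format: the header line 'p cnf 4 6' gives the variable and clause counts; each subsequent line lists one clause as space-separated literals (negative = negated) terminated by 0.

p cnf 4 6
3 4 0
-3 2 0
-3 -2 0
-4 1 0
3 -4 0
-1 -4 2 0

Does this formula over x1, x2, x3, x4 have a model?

No, unsatisfiable

Try x3 = True.
(x2) alone gives x2 = True.
Now (¬x2) is unsatisfied and unit — conflict.
Undo x3 and try x3 = False.
(x4) alone gives x4 = True.
Now (¬x4) is unsatisfied and unit — conflict.
Neither x3 = True nor x3 = False works.
No assignment satisfies every clause.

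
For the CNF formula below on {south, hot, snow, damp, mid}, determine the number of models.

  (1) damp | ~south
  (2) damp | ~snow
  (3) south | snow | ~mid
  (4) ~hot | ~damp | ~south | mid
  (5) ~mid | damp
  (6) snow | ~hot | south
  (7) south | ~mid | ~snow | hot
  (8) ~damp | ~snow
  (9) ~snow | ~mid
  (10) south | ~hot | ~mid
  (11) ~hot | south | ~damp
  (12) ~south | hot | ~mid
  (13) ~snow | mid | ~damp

There are 2^5 = 32 truth assignments over (south, hot, snow, damp, mid).
Split on snow. With snow = 1, the clauses containing snow are satisfied and ~snow drops from the rest; 0 of the 2^4 = 16 assignments to the other variables satisfy what remains.
With snow = 0, by the same count on the reduced clause set, 4 assignments work.
(One model: south=F, hot=F, snow=F, damp=F, mid=F.)
Total: 0 + 4 = 4.

4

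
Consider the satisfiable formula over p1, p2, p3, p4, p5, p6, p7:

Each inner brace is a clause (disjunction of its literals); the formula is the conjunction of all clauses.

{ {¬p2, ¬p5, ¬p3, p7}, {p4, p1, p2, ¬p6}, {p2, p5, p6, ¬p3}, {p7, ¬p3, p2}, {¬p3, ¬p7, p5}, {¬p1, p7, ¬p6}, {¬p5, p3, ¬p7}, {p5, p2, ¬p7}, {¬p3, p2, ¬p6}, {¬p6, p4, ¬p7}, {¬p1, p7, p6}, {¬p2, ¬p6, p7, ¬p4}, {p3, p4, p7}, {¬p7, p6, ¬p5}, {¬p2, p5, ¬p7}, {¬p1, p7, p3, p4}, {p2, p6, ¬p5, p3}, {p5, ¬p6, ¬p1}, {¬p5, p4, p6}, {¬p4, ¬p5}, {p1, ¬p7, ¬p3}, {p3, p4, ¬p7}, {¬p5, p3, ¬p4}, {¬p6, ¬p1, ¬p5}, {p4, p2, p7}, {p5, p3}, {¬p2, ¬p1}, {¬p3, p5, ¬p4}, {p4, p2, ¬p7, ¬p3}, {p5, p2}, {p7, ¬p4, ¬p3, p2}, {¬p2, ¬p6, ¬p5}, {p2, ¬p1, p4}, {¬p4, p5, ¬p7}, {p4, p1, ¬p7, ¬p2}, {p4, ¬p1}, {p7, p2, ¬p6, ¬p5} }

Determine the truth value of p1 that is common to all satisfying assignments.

Suppose p1 = True.
From the singleton clause (¬p2), p2 = False.
From the singleton clause (p5), p5 = True.
From the singleton clause (¬p4), p4 = False.
But (p4) is also a unit clause — contradiction.
So every satisfying assignment has p1 = False.

False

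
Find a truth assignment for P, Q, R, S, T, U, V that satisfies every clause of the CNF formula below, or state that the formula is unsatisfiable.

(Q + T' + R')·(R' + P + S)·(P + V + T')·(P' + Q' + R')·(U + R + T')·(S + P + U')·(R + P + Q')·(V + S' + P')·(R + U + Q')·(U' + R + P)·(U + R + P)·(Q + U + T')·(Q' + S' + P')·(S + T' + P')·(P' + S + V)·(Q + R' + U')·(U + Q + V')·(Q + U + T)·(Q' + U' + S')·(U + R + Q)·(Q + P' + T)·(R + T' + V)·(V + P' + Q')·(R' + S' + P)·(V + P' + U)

P: 1, Q: 0, R: 0, S: 1, T: 1, U: 1, V: 1

Case Q = 0:
Case T = 1:
From the singleton clause (R'), R = 0.
From the singleton clause (U), U = 1.
From the singleton clause (P), P = 1.
From the singleton clause (S), S = 1.
From the singleton clause (V), V = 1.
All clauses are satisfied.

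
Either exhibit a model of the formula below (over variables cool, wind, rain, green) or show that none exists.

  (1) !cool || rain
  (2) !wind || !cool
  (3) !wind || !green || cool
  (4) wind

cool ↦ false,  wind ↦ true,  rain ↦ false,  green ↦ false

Unit clause (wind) forces wind = true.
Unit clause (!cool) forces cool = false.
Unit clause (!green) forces green = false.
Every clause is now satisfied; rain is unconstrained.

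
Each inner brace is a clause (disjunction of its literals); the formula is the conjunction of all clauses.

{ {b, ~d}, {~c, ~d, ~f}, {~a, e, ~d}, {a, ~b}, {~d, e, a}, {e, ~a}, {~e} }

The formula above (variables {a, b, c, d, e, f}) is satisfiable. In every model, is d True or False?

Suppose d = 1.
(b) alone gives b = 1.
(a) alone gives a = 1.
(e) alone gives e = 1.
Now (~e) is unsatisfied and unit — conflict.
So every satisfying assignment has d = False.

False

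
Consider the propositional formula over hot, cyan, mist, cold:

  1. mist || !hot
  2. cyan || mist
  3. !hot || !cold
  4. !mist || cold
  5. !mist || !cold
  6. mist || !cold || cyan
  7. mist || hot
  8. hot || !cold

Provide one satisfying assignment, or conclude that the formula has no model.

UNSATISFIABLE

Suppose mist = true.
The clause (cold) is unit, so cold = true.
That conflicts with the unit clause (!cold).
Undo mist and try mist = false.
The clause (!hot) is unit, so hot = false.
That conflicts with the unit clause (hot).
Neither mist = true nor mist = false works.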